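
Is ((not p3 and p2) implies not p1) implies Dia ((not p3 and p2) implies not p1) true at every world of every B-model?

Tableau for the negation not (((not p3 and p2) implies not p1) implies Dia ((not p3 and p2) implies not p1)):
1. not (((not p3 and p2) implies not p1) implies Dia ((not p3 and p2) implies not p1)), w0
2. (not p3 and p2) implies not p1, w0
3. not Dia ((not p3 and p2) implies not p1), w0
4. not ((not p3 and p2) implies not p1), w0
5. not p3 and p2, w0
6. p1, w0
7. not p3, w0
8. p2, w0
9. not (not p3 and p2), w0
10. not p2, w0
Accessibility: w0Rw0
Branch closes: p2 and not p2 both at w0.
All branches of the negation close; one closing branch shown above.

Yes, valid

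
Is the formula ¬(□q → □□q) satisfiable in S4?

Unsatisfiable (every branch closes)

1. ¬(□q → □□q), u
2. □q, u
3. ¬□□q, u
4. q, u
5. ¬□q, v
6. q, v
7. ¬q, w
8. q, w
Accessibility: uRu, uRv, uRw, vRv, vRw, wRw
Branch closes: q and ¬q both at w.
Every branch closes; the branch above is one of them.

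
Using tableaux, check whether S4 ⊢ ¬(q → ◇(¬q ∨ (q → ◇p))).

Tableau for the negation q → ◇(¬q ∨ (q → ◇p)):
1. q → ◇(¬q ∨ (q → ◇p)), 0
2. ◇(¬q ∨ (q → ◇p)), 0
3. ¬q ∨ (q → ◇p), 1
4. q → ◇p, 1
5. ◇p, 1
6. p, 2
Accessibility: 0R0, 0R1, 0R2, 1R1, 1R2, 2R2
The negation has an open branch (countermodel exists).

Invalid (countermodel exists)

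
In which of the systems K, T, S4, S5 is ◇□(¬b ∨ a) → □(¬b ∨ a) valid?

S5

S4-tableau for the negation ¬(◇□(¬b ∨ a) → □(¬b ∨ a)):
1. ¬(◇□(¬b ∨ a) → □(¬b ∨ a)), 0
2. ◇□(¬b ∨ a), 0
3. ¬□(¬b ∨ a), 0
4. □(¬b ∨ a), 1
5. ¬b ∨ a, 1
6. a, 1
7. ¬(¬b ∨ a), 2
8. b, 2
9. ¬a, 2
Accessibility: 0R0, 0R1, 0R2, 1R1, 2R2
Complete open branch: countermodel on an S4-frame, so not valid in S4, nor in K, T (the same frame is also a K-frame and a T-frame).
S5-tableau for the negation ¬(◇□(¬b ∨ a) → □(¬b ∨ a)):
1. ¬(◇□(¬b ∨ a) → □(¬b ∨ a)), 0
2. ◇□(¬b ∨ a), 0
3. ¬□(¬b ∨ a), 0
4. □(¬b ∨ a), 1
5. ¬b ∨ a, 0
6. ¬b ∨ a, 1
7. a, 0
8. a, 1
9. ¬(¬b ∨ a), 2
10. b, 2
11. ¬a, 2
12. ¬b ∨ a, 2
13. a, 2
Accessibility: 0R0, 0R1, 0R2, 1R0, 1R1, 1R2, 2R0, 2R1, 2R2
Branch closes: a and ¬a both at 2.
Every branch closes (one shown): valid in S5.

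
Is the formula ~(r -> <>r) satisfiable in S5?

No, unsatisfiable

1. ~(r -> <>r), u
2. r, u   [~->-rule on 1]
3. ~<>r, u   [~->-rule on 1]
4. ~r, u   [~<>-rule on 3 via uRu]
Accessibility: uRu
Branch closes: r and ~r both at u.
Every branch closes; the branch above is one of them.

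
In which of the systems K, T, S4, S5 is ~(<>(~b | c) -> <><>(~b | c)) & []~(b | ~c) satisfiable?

T-tableau for the formula:
1. ~(<>(~b | c) -> <><>(~b | c)) & []~(b | ~c), w0
2. ~(<>(~b | c) -> <><>(~b | c)), w0
3. []~(b | ~c), w0
4. <>(~b | c), w0
5. ~<><>(~b | c), w0
6. ~(b | ~c), w0
7. ~b, w0
8. c, w0
9. ~<>(~b | c), w0
10. ~(~b | c), w0
11. b, w0
12. ~c, w0
Accessibility: w0Rw0
Branch closes: b and ~b both at w0.
Every branch closes (one shown): unsatisfiable in T, hence also in S4, S5 (every S4/S5-frame is a T-frame).
K-tableau for the formula:
1. ~(<>(~b | c) -> <><>(~b | c)) & []~(b | ~c), w0
2. ~(<>(~b | c) -> <><>(~b | c)), w0
3. []~(b | ~c), w0
4. <>(~b | c), w0
5. ~<><>(~b | c), w0
6. ~b | c, w1
7. ~(b | ~c), w1
8. ~b, w1
9. c, w1
10. ~<>(~b | c), w1
Accessibility: w0Rw1
Complete open branch: satisfiable in K.

K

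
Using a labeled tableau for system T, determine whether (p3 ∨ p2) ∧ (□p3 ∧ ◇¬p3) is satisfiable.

Unsatisfiable

1. (p3 ∨ p2) ∧ (□p3 ∧ ◇¬p3), 0
2. p3 ∨ p2, 0
3. □p3 ∧ ◇¬p3, 0
4. □p3, 0
5. ◇¬p3, 0
6. p3, 0
7. p2, 0
8. ¬p3, 1
9. p3, 1
Accessibility: 0R0, 0R1, 1R1
Branch closes: p3 and ¬p3 both at 1.
All branches of the tableau close; one closing branch shown above.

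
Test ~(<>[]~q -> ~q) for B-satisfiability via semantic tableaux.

Unsatisfiable

1. ~(<>[]~q -> ~q), u
2. <>[]~q, u
3. q, u
4. []~q, v
5. ~q, u
Accessibility: uRu, uRv, vRu, vRv
Branch closes: q and ~q both at u.
(One branch shown.) All branches close.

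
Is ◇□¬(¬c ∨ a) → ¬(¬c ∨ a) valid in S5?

Tableau for the negation ¬(◇□¬(¬c ∨ a) → ¬(¬c ∨ a)):
1. ¬(◇□¬(¬c ∨ a) → ¬(¬c ∨ a)), w0
2. ◇□¬(¬c ∨ a), w0   [¬→-rule on 1]
3. ¬c ∨ a, w0   [¬→-rule on 1]
4. a, w0   [∨-rule on 3 (branches; this branch)]
5. □¬(¬c ∨ a), w1   [◇-rule on 2: fresh world w1, w0Rw1]
6. ¬(¬c ∨ a), w0   [□-rule on 5 via w1Rw0]
7. c, w0   [¬∨-rule on 6]
8. ¬a, w0   [¬∨-rule on 6]
Accessibility: w0Rw0, w0Rw1, w1Rw0, w1Rw1
Branch closes: a and ¬a both at w0.
All branches of the negation close; one closing branch shown above.

Yes, valid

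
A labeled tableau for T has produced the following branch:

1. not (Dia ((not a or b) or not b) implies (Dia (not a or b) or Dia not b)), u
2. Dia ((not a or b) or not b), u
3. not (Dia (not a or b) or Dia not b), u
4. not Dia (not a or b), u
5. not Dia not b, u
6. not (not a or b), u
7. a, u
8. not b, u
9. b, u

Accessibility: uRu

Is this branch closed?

Both b and not b appear at u.

Yes, closed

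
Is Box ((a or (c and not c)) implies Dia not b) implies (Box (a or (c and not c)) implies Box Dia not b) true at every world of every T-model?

Tableau for the negation not (Box ((a or (c and not c)) implies Dia not b) implies (Box (a or (c and not c)) implies Box Dia not b)):
1. not (Box ((a or (c and not c)) implies Dia not b) implies (Box (a or (c and not c)) implies Box Dia not b)), w0
2. Box ((a or (c and not c)) implies Dia not b), w0
3. not (Box (a or (c and not c)) implies Box Dia not b), w0
4. Box (a or (c and not c)), w0
5. not Box Dia not b, w0
6. (a or (c and not c)) implies Dia not b, w0
7. a or (c and not c), w0
8. Dia not b, w0
9. a, w0
10. not Dia not b, w1
11. (a or (c and not c)) implies Dia not b, w1
12. a or (c and not c), w1
13. b, w1
14. Dia not b, w1
15. a, w1
16. not b, w2
17. (a or (c and not c)) implies Dia not b, w2
18. a or (c and not c), w2
19. Dia not b, w2
20. a, w2
21. not b, w3
22. b, w3
Accessibility: w0Rw0, w0Rw1, w0Rw2, w1Rw1, w1Rw3, w2Rw2, w3Rw3
Branch closes: b and not b both at w3.
Every branch of the negation's tableau closes; the branch above is one of them.

Valid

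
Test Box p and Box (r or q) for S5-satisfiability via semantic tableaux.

1. Box p and Box (r or q), 0
2. Box p, 0
3. Box (r or q), 0
4. p, 0
5. r or q, 0
6. q, 0
Accessibility: 0R0

Satisfiable (open branch found)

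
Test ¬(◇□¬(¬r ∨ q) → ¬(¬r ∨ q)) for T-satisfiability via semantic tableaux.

1. ¬(◇□¬(¬r ∨ q) → ¬(¬r ∨ q)), 0
2. ◇□¬(¬r ∨ q), 0
3. ¬r ∨ q, 0
4. q, 0
5. □¬(¬r ∨ q), 1
6. ¬(¬r ∨ q), 1
7. r, 1
8. ¬q, 1
Accessibility: 0R0, 0R1, 1R1

Satisfiable (open branch found)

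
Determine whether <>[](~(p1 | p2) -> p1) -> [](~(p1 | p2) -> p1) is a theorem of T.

No, not valid

Tableau for the negation ~(<>[](~(p1 | p2) -> p1) -> [](~(p1 | p2) -> p1)):
1. ~(<>[](~(p1 | p2) -> p1) -> [](~(p1 | p2) -> p1)), 0
2. <>[](~(p1 | p2) -> p1), 0   [~->-rule on 1]
3. ~[](~(p1 | p2) -> p1), 0   [~->-rule on 1]
4. [](~(p1 | p2) -> p1), 1   [<>-rule on 2: fresh world 1, 0R1]
5. ~(p1 | p2) -> p1, 1   [[]-rule on 4 via 1R1]
6. p1, 1   [->-rule on 5 (branches; this branch)]
7. ~(~(p1 | p2) -> p1), 2   [~[]-rule on 3: fresh world 2, 0R2]
8. ~(p1 | p2), 2   [~->-rule on 7]
9. ~p1, 2   [~->-rule on 7]
10. ~p2, 2   [~|-rule on 8]
Accessibility: 0R0, 0R1, 0R2, 1R1, 2R2
The negation has an open branch (countermodel exists).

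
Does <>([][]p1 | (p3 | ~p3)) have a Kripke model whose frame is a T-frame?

1. <>([][]p1 | (p3 | ~p3)), u
2. [][]p1 | (p3 | ~p3), v
3. p3 | ~p3, v
4. ~p3, v
Accessibility: uRu, uRv, vRv

Satisfiable (open branch found)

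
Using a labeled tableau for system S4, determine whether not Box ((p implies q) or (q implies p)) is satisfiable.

Unsatisfiable (every branch closes)

1. not Box ((p implies q) or (q implies p)), w0
2. not ((p implies q) or (q implies p)), w1   [neg-Box-rule on 1: fresh world w1, w0Rw1]
3. not (p implies q), w1   [neg-or-rule on 2]
4. not (q implies p), w1   [neg-or-rule on 2]
5. p, w1   [neg-implies-rule on 3]
6. not q, w1   [neg-implies-rule on 3]
7. q, w1   [neg-implies-rule on 4]
8. not p, w1   [neg-implies-rule on 4]
Accessibility: w0Rw0, w0Rw1, w1Rw1
Branch closes: q and not q both at w1.
All branches of the tableau close; one closing branch shown above.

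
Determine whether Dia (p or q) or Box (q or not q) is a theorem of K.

Tableau for the negation not (Dia (p or q) or Box (q or not q)):
1. not (Dia (p or q) or Box (q or not q)), 0
2. not Dia (p or q), 0
3. not Box (q or not q), 0
4. not (q or not q), 1
5. not q, 1
6. q, 1
Accessibility: 0R1
Branch closes: q and not q both at 1.
Every branch of the negation's tableau closes; the branch above is one of them.

Yes, valid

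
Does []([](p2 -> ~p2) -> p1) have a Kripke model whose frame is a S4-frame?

1. []([](p2 -> ~p2) -> p1), 0
2. [](p2 -> ~p2) -> p1, 0
3. p1, 0
Accessibility: 0R0

Yes, satisfiable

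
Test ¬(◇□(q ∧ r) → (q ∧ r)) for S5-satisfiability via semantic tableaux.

Unsatisfiable

1. ¬(◇□(q ∧ r) → (q ∧ r)), w0
2. ◇□(q ∧ r), w0
3. ¬(q ∧ r), w0
4. ¬r, w0
5. □(q ∧ r), w1
6. q ∧ r, w0
7. q, w0
8. r, w0
Accessibility: w0Rw0, w0Rw1, w1Rw0, w1Rw1
Branch closes: r and ¬r both at w0.
All branches of the tableau close; one closing branch shown above.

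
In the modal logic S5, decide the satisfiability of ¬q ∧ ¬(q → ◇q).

1. ¬q ∧ ¬(q → ◇q), u
2. ¬q, u   [∧-rule on 1]
3. ¬(q → ◇q), u   [∧-rule on 1]
4. q, u   [¬→-rule on 3]
5. ¬◇q, u   [¬→-rule on 3]
Accessibility: uRu
Branch closes: q and ¬q both at u.
All branches of the tableau close; one closing branch shown above.

Unsatisfiable (every branch closes)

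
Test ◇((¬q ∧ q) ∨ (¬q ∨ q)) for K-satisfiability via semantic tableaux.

Satisfiable

1. ◇((¬q ∧ q) ∨ (¬q ∨ q)), u
2. (¬q ∧ q) ∨ (¬q ∨ q), v
3. ¬q ∨ q, v
4. q, v
Accessibility: uRv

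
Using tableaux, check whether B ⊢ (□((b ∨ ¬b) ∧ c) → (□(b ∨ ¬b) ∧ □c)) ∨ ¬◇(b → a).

Yes, valid

Tableau for the negation ¬((□((b ∨ ¬b) ∧ c) → (□(b ∨ ¬b) ∧ □c)) ∨ ¬◇(b → a)):
1. ¬((□((b ∨ ¬b) ∧ c) → (□(b ∨ ¬b) ∧ □c)) ∨ ¬◇(b → a)), 0
2. ¬(□((b ∨ ¬b) ∧ c) → (□(b ∨ ¬b) ∧ □c)), 0
3. ◇(b → a), 0
4. □((b ∨ ¬b) ∧ c), 0
5. ¬(□(b ∨ ¬b) ∧ □c), 0
6. (b ∨ ¬b) ∧ c, 0
7. b ∨ ¬b, 0
8. c, 0
9. ¬□c, 0
10. ¬b, 0
11. b → a, 1
12. (b ∨ ¬b) ∧ c, 1
13. b ∨ ¬b, 1
14. c, 1
15. a, 1
16. ¬b, 1
17. ¬c, 2
18. (b ∨ ¬b) ∧ c, 2
19. b ∨ ¬b, 2
20. c, 2
Accessibility: 0R0, 0R1, 0R2, 1R0, 1R1, 2R0, 2R2
Branch closes: c and ¬c both at 2.
All branches of the negation close; one closing branch shown above.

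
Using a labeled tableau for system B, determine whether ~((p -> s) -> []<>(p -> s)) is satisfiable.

No, unsatisfiable

1. ~((p -> s) -> []<>(p -> s)), u
2. p -> s, u   [~->-rule on 1]
3. ~[]<>(p -> s), u   [~->-rule on 1]
4. s, u   [->-rule on 2 (branches; this branch)]
5. ~<>(p -> s), v   [~[]-rule on 3: fresh world v, uRv]
6. ~(p -> s), u   [~<>-rule on 5 via vRu]
7. p, u   [~->-rule on 6]
8. ~s, u   [~->-rule on 6]
Accessibility: uRu, uRv, vRu, vRv
Branch closes: s and ~s both at u.
(One branch shown.) All branches close.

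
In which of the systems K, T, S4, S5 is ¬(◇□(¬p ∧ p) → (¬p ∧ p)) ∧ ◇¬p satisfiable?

T-tableau for the formula:
1. ¬(◇□(¬p ∧ p) → (¬p ∧ p)) ∧ ◇¬p, 0
2. ¬(◇□(¬p ∧ p) → (¬p ∧ p)), 0   [∧-rule on 1]
3. ◇¬p, 0   [∧-rule on 1]
4. ◇□(¬p ∧ p), 0   [¬→-rule on 2]
5. ¬(¬p ∧ p), 0   [¬→-rule on 2]
6. ¬p, 0   [¬∧-rule on 5 (branches; this branch)]
7. ¬p, 1   [◇-rule on 3: fresh world 1, 0R1]
8. □(¬p ∧ p), 2   [◇-rule on 4: fresh world 2, 0R2]
9. ¬p ∧ p, 2   [□-rule on 8 via 2R2]
10. ¬p, 2   [∧-rule on 9]
11. p, 2   [∧-rule on 9]
Accessibility: 0R0, 0R1, 0R2, 1R1, 2R2
Branch closes: p and ¬p both at 2.
Every branch closes (one shown): unsatisfiable in T, hence also in S4, S5 (every S4/S5-frame is a T-frame).
K-tableau for the formula:
1. ¬(◇□(¬p ∧ p) → (¬p ∧ p)) ∧ ◇¬p, 0
2. ¬(◇□(¬p ∧ p) → (¬p ∧ p)), 0   [∧-rule on 1]
3. ◇¬p, 0   [∧-rule on 1]
4. ◇□(¬p ∧ p), 0   [¬→-rule on 2]
5. ¬(¬p ∧ p), 0   [¬→-rule on 2]
6. ¬p, 0   [¬∧-rule on 5 (branches; this branch)]
7. ¬p, 1   [◇-rule on 3: fresh world 1, 0R1]
8. □(¬p ∧ p), 2   [◇-rule on 4: fresh world 2, 0R2]
Accessibility: 0R1, 0R2
Complete open branch: satisfiable in K.

K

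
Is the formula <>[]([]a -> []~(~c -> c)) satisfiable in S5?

1. <>[]([]a -> []~(~c -> c)), 0
2. []([]a -> []~(~c -> c)), 1
3. []a -> []~(~c -> c), 0
4. []a -> []~(~c -> c), 1
5. []~(~c -> c), 0
6. ~(~c -> c), 0
7. ~c, 0
8. ~(~c -> c), 1
9. ~c, 1
10. []~(~c -> c), 1
Accessibility: 0R0, 0R1, 1R0, 1R1

Yes, satisfiable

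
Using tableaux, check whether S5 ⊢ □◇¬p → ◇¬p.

Yes, valid

Tableau for the negation ¬(□◇¬p → ◇¬p):
1. ¬(□◇¬p → ◇¬p), 0
2. □◇¬p, 0   [¬→-rule on 1]
3. ¬◇¬p, 0   [¬→-rule on 1]
4. ◇¬p, 0   [□-rule on 2 via 0R0]
5. p, 0   [¬◇-rule on 3 via 0R0]
6. ¬p, 1   [◇-rule on 4: fresh world 1, 0R1]
7. ◇¬p, 1   [□-rule on 2 via 0R1]
8. p, 1   [¬◇-rule on 3 via 0R1]
Accessibility: 0R0, 0R1, 1R0, 1R1
Branch closes: p and ¬p both at 1.
All branches of the negation close; one closing branch shown above.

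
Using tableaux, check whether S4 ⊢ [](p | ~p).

Yes, valid

Tableau for the negation ~[](p | ~p):
1. ~[](p | ~p), u
2. ~(p | ~p), v
3. ~p, v
4. p, v
Accessibility: uRu, uRv, vRv
Branch closes: p and ~p both at v.
All branches of the negation close; one closing branch shown above.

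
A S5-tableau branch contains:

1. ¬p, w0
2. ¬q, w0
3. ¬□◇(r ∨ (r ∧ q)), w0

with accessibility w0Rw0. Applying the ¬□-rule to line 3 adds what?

a fresh world w1 with w0Rw1, and ¬◇(r ∨ (r ∧ q)) at w1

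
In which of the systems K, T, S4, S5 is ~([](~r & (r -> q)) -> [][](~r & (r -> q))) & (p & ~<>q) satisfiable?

K, T

T-tableau for the formula:
1. ~([](~r & (r -> q)) -> [][](~r & (r -> q))) & (p & ~<>q), w0
2. ~([](~r & (r -> q)) -> [][](~r & (r -> q))), w0
3. p & ~<>q, w0
4. [](~r & (r -> q)), w0
5. ~[][](~r & (r -> q)), w0
6. p, w0
7. ~<>q, w0
8. ~r & (r -> q), w0
9. ~r, w0
10. r -> q, w0
11. ~q, w0
12. ~[](~r & (r -> q)), w1
13. ~r & (r -> q), w1
14. ~r, w1
15. r -> q, w1
16. ~q, w1
17. ~(~r & (r -> q)), w2
18. ~(r -> q), w2
19. r, w2
20. ~q, w2
Accessibility: w0Rw0, w0Rw1, w1Rw1, w1Rw2, w2Rw2
Complete open branch: satisfiable in T, hence also in K (this T-model is also a K-model).
S4-tableau for the formula:
1. ~([](~r & (r -> q)) -> [][](~r & (r -> q))) & (p & ~<>q), w0
2. ~([](~r & (r -> q)) -> [][](~r & (r -> q))), w0
3. p & ~<>q, w0
4. [](~r & (r -> q)), w0
5. ~[][](~r & (r -> q)), w0
6. p, w0
7. ~<>q, w0
8. ~r & (r -> q), w0
9. ~r, w0
10. r -> q, w0
11. ~q, w0
12. ~[](~r & (r -> q)), w1
13. ~r & (r -> q), w1
14. ~r, w1
15. r -> q, w1
16. ~q, w1
17. ~(~r & (r -> q)), w2
18. ~r & (r -> q), w2
19. ~r, w2
20. r -> q, w2
21. ~q, w2
22. ~(r -> q), w2
23. r, w2
Accessibility: w0Rw0, w0Rw1, w0Rw2, w1Rw1, w1Rw2, w2Rw2
Branch closes: r and ~r both at w2.
Every branch closes (one shown): unsatisfiable in S4, hence also in S5 (every S5-frame is an S4-frame).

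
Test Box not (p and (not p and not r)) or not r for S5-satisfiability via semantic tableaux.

Satisfiable (open branch found)

1. Box not (p and (not p and not r)) or not r, w0
2. not r, w0
Accessibility: w0Rw0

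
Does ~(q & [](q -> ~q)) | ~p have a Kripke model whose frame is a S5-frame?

Satisfiable (open branch found)

1. ~(q & [](q -> ~q)) | ~p, u
2. ~p, u
Accessibility: uRu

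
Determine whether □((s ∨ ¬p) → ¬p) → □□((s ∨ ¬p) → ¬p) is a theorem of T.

Not valid

Tableau for the negation ¬(□((s ∨ ¬p) → ¬p) → □□((s ∨ ¬p) → ¬p)):
1. ¬(□((s ∨ ¬p) → ¬p) → □□((s ∨ ¬p) → ¬p)), 0
2. □((s ∨ ¬p) → ¬p), 0
3. ¬□□((s ∨ ¬p) → ¬p), 0
4. (s ∨ ¬p) → ¬p, 0
5. ¬p, 0
6. ¬□((s ∨ ¬p) → ¬p), 1
7. (s ∨ ¬p) → ¬p, 1
8. ¬p, 1
9. ¬((s ∨ ¬p) → ¬p), 2
10. s ∨ ¬p, 2
11. p, 2
12. s, 2
Accessibility: 0R0, 0R1, 1R1, 1R2, 2R2
The negation has an open branch (countermodel exists).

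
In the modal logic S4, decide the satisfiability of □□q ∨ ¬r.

1. □□q ∨ ¬r, w0
2. ¬r, w0
Accessibility: w0Rw0

Satisfiable (open branch found)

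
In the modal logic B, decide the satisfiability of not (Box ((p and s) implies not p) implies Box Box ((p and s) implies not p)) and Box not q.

Yes, satisfiable

1. not (Box ((p and s) implies not p) implies Box Box ((p and s) implies not p)) and Box not q, u
2. not (Box ((p and s) implies not p) implies Box Box ((p and s) implies not p)), u
3. Box not q, u
4. Box ((p and s) implies not p), u
5. not Box Box ((p and s) implies not p), u
6. not q, u
7. (p and s) implies not p, u
8. not p, u
9. not Box ((p and s) implies not p), v
10. not q, v
11. (p and s) implies not p, v
12. not p, v
13. not ((p and s) implies not p), w
14. p and s, w
15. p, w
16. s, w
Accessibility: uRu, uRv, vRu, vRv, vRw, wRv, wRw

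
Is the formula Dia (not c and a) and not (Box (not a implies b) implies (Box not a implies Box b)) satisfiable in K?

1. Dia (not c and a) and not (Box (not a implies b) implies (Box not a implies Box b)), 0
2. Dia (not c and a), 0   [and-rule on 1]
3. not (Box (not a implies b) implies (Box not a implies Box b)), 0   [and-rule on 1]
4. Box (not a implies b), 0   [neg-implies-rule on 3]
5. not (Box not a implies Box b), 0   [neg-implies-rule on 3]
6. Box not a, 0   [neg-implies-rule on 5]
7. not Box b, 0   [neg-implies-rule on 5]
8. not c and a, 1   [Dia-rule on 2: fresh world 1, 0R1]
9. not c, 1   [and-rule on 8]
10. a, 1   [and-rule on 8]
11. not a implies b, 1   [Box-rule on 4 via 0R1]
12. not a, 1   [Box-rule on 6 via 0R1]
Accessibility: 0R1
Branch closes: a and not a both at 1.
Every branch closes; the branch above is one of them.

Unsatisfiable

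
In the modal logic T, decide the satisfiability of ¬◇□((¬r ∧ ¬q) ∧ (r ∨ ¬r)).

1. ¬◇□((¬r ∧ ¬q) ∧ (r ∨ ¬r)), u
2. ¬□((¬r ∧ ¬q) ∧ (r ∨ ¬r)), u   [¬◇-rule on 1 via uRu]
3. ¬((¬r ∧ ¬q) ∧ (r ∨ ¬r)), v   [¬□-rule on 2: fresh world v, uRv]
4. ¬□((¬r ∧ ¬q) ∧ (r ∨ ¬r)), v   [¬◇-rule on 1 via uRv]
5. ¬(¬r ∧ ¬q), v   [¬∧-rule on 3 (branches; this branch)]
6. q, v   [¬∧-rule on 5 (branches; this branch)]
7. ¬((¬r ∧ ¬q) ∧ (r ∨ ¬r)), w   [¬□-rule on 4: fresh world w, vRw]
8. ¬(¬r ∧ ¬q), w   [¬∧-rule on 7 (branches; this branch)]
9. q, w   [¬∧-rule on 8 (branches; this branch)]
Accessibility: uRu, uRv, vRv, vRw, wRw

Yes, satisfiable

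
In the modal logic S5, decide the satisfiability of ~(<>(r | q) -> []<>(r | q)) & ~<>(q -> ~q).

Unsatisfiable (every branch closes)

1. ~(<>(r | q) -> []<>(r | q)) & ~<>(q -> ~q), 0
2. ~(<>(r | q) -> []<>(r | q)), 0
3. ~<>(q -> ~q), 0
4. <>(r | q), 0
5. ~[]<>(r | q), 0
6. ~(q -> ~q), 0
7. q, 0
8. r | q, 1
9. ~(q -> ~q), 1
10. q, 1
11. ~<>(r | q), 2
12. ~(q -> ~q), 2
13. q, 2
14. ~(r | q), 0
15. ~r, 0
16. ~q, 0
Accessibility: 0R0, 0R1, 0R2, 1R0, 1R1, 1R2, 2R0, 2R1, 2R2
Branch closes: q and ~q both at 0.
(One branch shown.) All branches close.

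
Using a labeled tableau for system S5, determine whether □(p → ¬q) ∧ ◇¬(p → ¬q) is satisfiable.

Unsatisfiable (every branch closes)

1. □(p → ¬q) ∧ ◇¬(p → ¬q), w0
2. □(p → ¬q), w0
3. ◇¬(p → ¬q), w0
4. p → ¬q, w0
5. ¬q, w0
6. ¬(p → ¬q), w1
7. p, w1
8. q, w1
9. p → ¬q, w1
10. ¬q, w1
Accessibility: w0Rw0, w0Rw1, w1Rw0, w1Rw1
Branch closes: q and ¬q both at w1.
(One branch shown.) All branches close.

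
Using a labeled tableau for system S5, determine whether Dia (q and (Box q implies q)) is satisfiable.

1. Dia (q and (Box q implies q)), u
2. q and (Box q implies q), v
3. q, v
4. Box q implies q, v
Accessibility: uRu, uRv, vRu, vRv

Satisfiable (open branch found)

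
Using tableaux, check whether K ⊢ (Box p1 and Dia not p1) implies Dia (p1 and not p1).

Valid

Tableau for the negation not ((Box p1 and Dia not p1) implies Dia (p1 and not p1)):
1. not ((Box p1 and Dia not p1) implies Dia (p1 and not p1)), 0
2. Box p1 and Dia not p1, 0   [neg-implies-rule on 1]
3. not Dia (p1 and not p1), 0   [neg-implies-rule on 1]
4. Box p1, 0   [and-rule on 2]
5. Dia not p1, 0   [and-rule on 2]
6. not p1, 1   [Dia-rule on 5: fresh world 1, 0R1]
7. not (p1 and not p1), 1   [neg-Dia-rule on 3 via 0R1]
8. p1, 1   [Box-rule on 4 via 0R1]
Accessibility: 0R1
Branch closes: p1 and not p1 both at 1.
Every branch of the negation's tableau closes; the branch above is one of them.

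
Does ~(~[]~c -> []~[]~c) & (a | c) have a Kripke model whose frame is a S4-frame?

1. ~(~[]~c -> []~[]~c) & (a | c), 0
2. ~(~[]~c -> []~[]~c), 0   [&-rule on 1]
3. a | c, 0   [&-rule on 1]
4. ~[]~c, 0   [~->-rule on 2]
5. ~[]~[]~c, 0   [~->-rule on 2]
6. c, 0   [|-rule on 3 (branches; this branch)]
7. c, 1   [~[]-rule on 4: fresh world 1, 0R1]
8. []~c, 2   [~[]-rule on 5: fresh world 2, 0R2]
9. ~c, 2   [[]-rule on 8 via 2R2]
Accessibility: 0R0, 0R1, 0R2, 1R1, 2R2

Yes, satisfiable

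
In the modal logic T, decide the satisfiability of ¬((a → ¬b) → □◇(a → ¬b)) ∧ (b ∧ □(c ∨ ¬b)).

1. ¬((a → ¬b) → □◇(a → ¬b)) ∧ (b ∧ □(c ∨ ¬b)), w0
2. ¬((a → ¬b) → □◇(a → ¬b)), w0   [∧-rule on 1]
3. b ∧ □(c ∨ ¬b), w0   [∧-rule on 1]
4. a → ¬b, w0   [¬→-rule on 2]
5. ¬□◇(a → ¬b), w0   [¬→-rule on 2]
6. b, w0   [∧-rule on 3]
7. □(c ∨ ¬b), w0   [∧-rule on 3]
8. c ∨ ¬b, w0   [□-rule on 7 via w0Rw0]
9. ¬a, w0   [→-rule on 4 (branches; this branch)]
10. c, w0   [∨-rule on 8 (branches; this branch)]
11. ¬◇(a → ¬b), w1   [¬□-rule on 5: fresh world w1, w0Rw1]
12. c ∨ ¬b, w1   [□-rule on 7 via w0Rw1]
13. ¬(a → ¬b), w1   [¬◇-rule on 11 via w1Rw1]
14. a, w1   [¬→-rule on 13]
15. b, w1   [¬→-rule on 13]
16. c, w1   [∨-rule on 12 (branches; this branch)]
Accessibility: w0Rw0, w0Rw1, w1Rw1

Yes, satisfiable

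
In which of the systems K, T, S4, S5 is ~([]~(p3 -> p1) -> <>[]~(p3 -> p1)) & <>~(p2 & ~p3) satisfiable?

K

K-tableau for the formula:
1. ~([]~(p3 -> p1) -> <>[]~(p3 -> p1)) & <>~(p2 & ~p3), w0
2. ~([]~(p3 -> p1) -> <>[]~(p3 -> p1)), w0
3. <>~(p2 & ~p3), w0
4. []~(p3 -> p1), w0
5. ~<>[]~(p3 -> p1), w0
6. ~(p2 & ~p3), w1
7. ~(p3 -> p1), w1
8. p3, w1
9. ~p1, w1
10. ~[]~(p3 -> p1), w1
11. p3 -> p1, w2
12. p1, w2
Accessibility: w0Rw1, w1Rw2
Complete open branch: satisfiable in K.
T-tableau for the formula:
1. ~([]~(p3 -> p1) -> <>[]~(p3 -> p1)) & <>~(p2 & ~p3), w0
2. ~([]~(p3 -> p1) -> <>[]~(p3 -> p1)), w0
3. <>~(p2 & ~p3), w0
4. []~(p3 -> p1), w0
5. ~<>[]~(p3 -> p1), w0
6. ~(p3 -> p1), w0
7. p3, w0
8. ~p1, w0
9. ~[]~(p3 -> p1), w0
10. ~(p2 & ~p3), w1
11. ~(p3 -> p1), w1
12. p3, w1
13. ~p1, w1
14. ~[]~(p3 -> p1), w1
15. p3 -> p1, w2
16. ~(p3 -> p1), w2
17. p3, w2
18. ~p1, w2
19. ~[]~(p3 -> p1), w2
20. p1, w2
Accessibility: w0Rw0, w0Rw1, w0Rw2, w1Rw1, w2Rw2
Branch closes: p1 and ~p1 both at w2.
Every branch closes (one shown): unsatisfiable in T, hence also in S4, S5 (every S4/S5-frame is a T-frame).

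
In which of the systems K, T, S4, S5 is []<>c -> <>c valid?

T-tableau for the negation ~([]<>c -> <>c):
1. ~([]<>c -> <>c), 0
2. []<>c, 0
3. ~<>c, 0
4. <>c, 0
5. ~c, 0
6. c, 1
7. <>c, 1
8. ~c, 1
Accessibility: 0R0, 0R1, 1R1
Branch closes: c and ~c both at 1.
Every branch closes (one shown): valid in T, hence also in S4, S5 (every theorem of T is a theorem of S4 and S5).
K-tableau for the negation ~([]<>c -> <>c):
1. ~([]<>c -> <>c), 0
2. []<>c, 0
3. ~<>c, 0
Complete open branch: countermodel on a K-frame, so not valid in K.

T, S4, S5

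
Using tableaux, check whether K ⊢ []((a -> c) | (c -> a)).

Tableau for the negation ~[]((a -> c) | (c -> a)):
1. ~[]((a -> c) | (c -> a)), 0
2. ~((a -> c) | (c -> a)), 1
3. ~(a -> c), 1
4. ~(c -> a), 1
5. a, 1
6. ~c, 1
7. c, 1
8. ~a, 1
Accessibility: 0R1
Branch closes: c and ~c both at 1.
All branches of the negation close; one closing branch shown above.

Yes, valid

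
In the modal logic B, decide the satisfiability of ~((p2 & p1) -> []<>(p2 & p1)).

1. ~((p2 & p1) -> []<>(p2 & p1)), w0
2. p2 & p1, w0   [~->-rule on 1]
3. ~[]<>(p2 & p1), w0   [~->-rule on 1]
4. p2, w0   [&-rule on 2]
5. p1, w0   [&-rule on 2]
6. ~<>(p2 & p1), w1   [~[]-rule on 3: fresh world w1, w0Rw1]
7. ~(p2 & p1), w0   [~<>-rule on 6 via w1Rw0]
8. ~(p2 & p1), w1   [~<>-rule on 6 via w1Rw1]
9. ~p1, w0   [~&-rule on 7 (branches; this branch)]
Accessibility: w0Rw0, w0Rw1, w1Rw0, w1Rw1
Branch closes: p1 and ~p1 both at w0.
(One branch shown.) All branches close.

Unsatisfiable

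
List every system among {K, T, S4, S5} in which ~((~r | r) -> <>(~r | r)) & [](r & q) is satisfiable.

K-tableau for the formula:
1. ~((~r | r) -> <>(~r | r)) & [](r & q), 0
2. ~((~r | r) -> <>(~r | r)), 0   [&-rule on 1]
3. [](r & q), 0   [&-rule on 1]
4. ~r | r, 0   [~->-rule on 2]
5. ~<>(~r | r), 0   [~->-rule on 2]
6. r, 0   [|-rule on 4 (branches; this branch)]
Complete open branch: satisfiable in K.
T-tableau for the formula:
1. ~((~r | r) -> <>(~r | r)) & [](r & q), 0
2. ~((~r | r) -> <>(~r | r)), 0   [&-rule on 1]
3. [](r & q), 0   [&-rule on 1]
4. ~r | r, 0   [~->-rule on 2]
5. ~<>(~r | r), 0   [~->-rule on 2]
6. r & q, 0   [[]-rule on 3 via 0R0]
7. r, 0   [&-rule on 6]
8. q, 0   [&-rule on 6]
9. ~(~r | r), 0   [~<>-rule on 5 via 0R0]
10. ~r, 0   [~|-rule on 9]
Accessibility: 0R0
Branch closes: r and ~r both at 0.
Every branch closes (one shown): unsatisfiable in T, hence also in S4, S5 (every S4/S5-frame is a T-frame).

K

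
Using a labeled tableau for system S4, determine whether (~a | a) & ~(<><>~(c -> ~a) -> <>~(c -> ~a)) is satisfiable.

1. (~a | a) & ~(<><>~(c -> ~a) -> <>~(c -> ~a)), 0
2. ~a | a, 0
3. ~(<><>~(c -> ~a) -> <>~(c -> ~a)), 0
4. <><>~(c -> ~a), 0
5. ~<>~(c -> ~a), 0
6. c -> ~a, 0
7. a, 0
8. ~c, 0
9. <>~(c -> ~a), 1
10. c -> ~a, 1
11. ~a, 1
12. ~(c -> ~a), 2
13. c, 2
14. a, 2
15. c -> ~a, 2
16. ~a, 2
Accessibility: 0R0, 0R1, 0R2, 1R1, 1R2, 2R2
Branch closes: a and ~a both at 2.
(One branch shown.) All branches close.

Unsatisfiable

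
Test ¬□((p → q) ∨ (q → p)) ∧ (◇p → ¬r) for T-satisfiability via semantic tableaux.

1. ¬□((p → q) ∨ (q → p)) ∧ (◇p → ¬r), u
2. ¬□((p → q) ∨ (q → p)), u   [∧-rule on 1]
3. ◇p → ¬r, u   [∧-rule on 1]
4. ¬◇p, u   [→-rule on 3 (branches; this branch)]
5. ¬p, u   [¬◇-rule on 4 via uRu]
6. ¬((p → q) ∨ (q → p)), v   [¬□-rule on 2: fresh world v, uRv]
7. ¬(p → q), v   [¬∨-rule on 6]
8. ¬(q → p), v   [¬∨-rule on 6]
9. p, v   [¬→-rule on 7]
10. ¬q, v   [¬→-rule on 7]
11. q, v   [¬→-rule on 8]
12. ¬p, v   [¬→-rule on 8]
Accessibility: uRu, uRv, vRv
Branch closes: q and ¬q both at v.
(One branch shown.) All branches close.

Unsatisfiable (every branch closes)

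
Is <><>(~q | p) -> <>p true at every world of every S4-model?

Invalid (countermodel exists)

Tableau for the negation ~(<><>(~q | p) -> <>p):
1. ~(<><>(~q | p) -> <>p), 0
2. <><>(~q | p), 0
3. ~<>p, 0
4. ~p, 0
5. <>(~q | p), 1
6. ~p, 1
7. ~q | p, 2
8. ~p, 2
9. ~q, 2
Accessibility: 0R0, 0R1, 0R2, 1R1, 1R2, 2R2
The negation has an open branch (countermodel exists).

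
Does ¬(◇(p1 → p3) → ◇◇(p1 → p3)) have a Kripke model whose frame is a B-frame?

1. ¬(◇(p1 → p3) → ◇◇(p1 → p3)), w0
2. ◇(p1 → p3), w0
3. ¬◇◇(p1 → p3), w0
4. ¬◇(p1 → p3), w0
5. ¬(p1 → p3), w0
6. p1, w0
7. ¬p3, w0
8. p1 → p3, w1
9. ¬◇(p1 → p3), w1
10. ¬(p1 → p3), w1
11. p1, w1
12. ¬p3, w1
13. p3, w1
Accessibility: w0Rw0, w0Rw1, w1Rw0, w1Rw1
Branch closes: p3 and ¬p3 both at w1.
(One branch shown.) All branches close.

Unsatisfiable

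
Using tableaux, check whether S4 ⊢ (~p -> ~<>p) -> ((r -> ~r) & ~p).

Invalid (countermodel exists)

Tableau for the negation ~((~p -> ~<>p) -> ((r -> ~r) & ~p)):
1. ~((~p -> ~<>p) -> ((r -> ~r) & ~p)), 0
2. ~p -> ~<>p, 0
3. ~((r -> ~r) & ~p), 0
4. ~<>p, 0
5. ~p, 0
6. ~(r -> ~r), 0
7. r, 0
Accessibility: 0R0
The negation has an open branch (countermodel exists).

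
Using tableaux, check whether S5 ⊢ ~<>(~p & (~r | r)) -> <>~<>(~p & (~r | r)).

Tableau for the negation ~(~<>(~p & (~r | r)) -> <>~<>(~p & (~r | r))):
1. ~(~<>(~p & (~r | r)) -> <>~<>(~p & (~r | r))), w0
2. ~<>(~p & (~r | r)), w0
3. ~<>~<>(~p & (~r | r)), w0
4. ~(~p & (~r | r)), w0
5. <>(~p & (~r | r)), w0
6. p, w0
7. ~p & (~r | r), w1
8. ~p, w1
9. ~r | r, w1
10. ~(~p & (~r | r)), w1
11. <>(~p & (~r | r)), w1
12. r, w1
13. ~(~r | r), w1
14. ~r, w1
Accessibility: w0Rw0, w0Rw1, w1Rw0, w1Rw1
Branch closes: r and ~r both at w1.
All branches of the negation close; one closing branch shown above.

Valid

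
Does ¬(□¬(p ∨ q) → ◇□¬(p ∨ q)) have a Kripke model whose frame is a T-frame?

Unsatisfiable

1. ¬(□¬(p ∨ q) → ◇□¬(p ∨ q)), w0
2. □¬(p ∨ q), w0
3. ¬◇□¬(p ∨ q), w0
4. ¬(p ∨ q), w0
5. ¬p, w0
6. ¬q, w0
7. ¬□¬(p ∨ q), w0
8. p ∨ q, w1
9. ¬(p ∨ q), w1
10. ¬p, w1
11. ¬q, w1
12. ¬□¬(p ∨ q), w1
13. q, w1
Accessibility: w0Rw0, w0Rw1, w1Rw1
Branch closes: q and ¬q both at w1.
All branches of the tableau close; one closing branch shown above.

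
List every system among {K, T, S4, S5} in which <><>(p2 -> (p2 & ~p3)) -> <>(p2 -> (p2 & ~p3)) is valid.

S4, S5

S4-tableau for the negation ~(<><>(p2 -> (p2 & ~p3)) -> <>(p2 -> (p2 & ~p3))):
1. ~(<><>(p2 -> (p2 & ~p3)) -> <>(p2 -> (p2 & ~p3))), u
2. <><>(p2 -> (p2 & ~p3)), u
3. ~<>(p2 -> (p2 & ~p3)), u
4. ~(p2 -> (p2 & ~p3)), u
5. p2, u
6. ~(p2 & ~p3), u
7. p3, u
8. <>(p2 -> (p2 & ~p3)), v
9. ~(p2 -> (p2 & ~p3)), v
10. p2, v
11. ~(p2 & ~p3), v
12. p3, v
13. p2 -> (p2 & ~p3), w
14. ~(p2 -> (p2 & ~p3)), w
15. p2, w
16. ~(p2 & ~p3), w
17. p2 & ~p3, w
18. ~p3, w
19. p3, w
Accessibility: uRu, uRv, uRw, vRv, vRw, wRw
Branch closes: p3 and ~p3 both at w.
Every branch closes (one shown): valid in S4, hence also in S5 (every theorem of S4 is a theorem of S5).
T-tableau for the negation ~(<><>(p2 -> (p2 & ~p3)) -> <>(p2 -> (p2 & ~p3))):
1. ~(<><>(p2 -> (p2 & ~p3)) -> <>(p2 -> (p2 & ~p3))), u
2. <><>(p2 -> (p2 & ~p3)), u
3. ~<>(p2 -> (p2 & ~p3)), u
4. ~(p2 -> (p2 & ~p3)), u
5. p2, u
6. ~(p2 & ~p3), u
7. p3, u
8. <>(p2 -> (p2 & ~p3)), v
9. ~(p2 -> (p2 & ~p3)), v
10. p2, v
11. ~(p2 & ~p3), v
12. p3, v
13. p2 -> (p2 & ~p3), w
14. p2 & ~p3, w
15. p2, w
16. ~p3, w
Accessibility: uRu, uRv, vRv, vRw, wRw
Complete open branch: countermodel on a T-frame, so not valid in T, nor in K (the same frame is also a K-frame).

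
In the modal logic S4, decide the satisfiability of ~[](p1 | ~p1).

1. ~[](p1 | ~p1), u
2. ~(p1 | ~p1), v
3. ~p1, v
4. p1, v
Accessibility: uRu, uRv, vRv
Branch closes: p1 and ~p1 both at v.
(One branch shown.) All branches close.

Unsatisfiable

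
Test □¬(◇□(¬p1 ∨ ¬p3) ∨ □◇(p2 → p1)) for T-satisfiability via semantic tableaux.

1. □¬(◇□(¬p1 ∨ ¬p3) ∨ □◇(p2 → p1)), u
2. ¬(◇□(¬p1 ∨ ¬p3) ∨ □◇(p2 → p1)), u
3. ¬◇□(¬p1 ∨ ¬p3), u
4. ¬□◇(p2 → p1), u
5. ¬□(¬p1 ∨ ¬p3), u
6. ¬◇(p2 → p1), v
7. ¬(◇□(¬p1 ∨ ¬p3) ∨ □◇(p2 → p1)), v
8. ¬◇□(¬p1 ∨ ¬p3), v
9. ¬□◇(p2 → p1), v
10. ¬□(¬p1 ∨ ¬p3), v
11. ¬(p2 → p1), v
12. p2, v
13. ¬p1, v
14. ¬(¬p1 ∨ ¬p3), w
15. p1, w
16. p3, w
17. ¬(◇□(¬p1 ∨ ¬p3) ∨ □◇(p2 → p1)), w
18. ¬◇□(¬p1 ∨ ¬p3), w
19. ¬□◇(p2 → p1), w
20. ¬□(¬p1 ∨ ¬p3), w
21. ¬◇(p2 → p1), x
22. ¬(p2 → p1), x
23. p2, x
24. ¬p1, x
25. ¬□(¬p1 ∨ ¬p3), x
26. ¬(¬p1 ∨ ¬p3), y
27. p1, y
28. p3, y
29. ¬(p2 → p1), y
30. p2, y
31. ¬p1, y
Accessibility: uRu, uRv, uRw, vRv, vRx, vRy, wRw, xRx, yRy
Branch closes: p1 and ¬p1 both at y.
(One branch shown.) All branches close.

Unsatisfiable (every branch closes)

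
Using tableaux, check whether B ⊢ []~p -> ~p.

Yes, valid

Tableau for the negation ~([]~p -> ~p):
1. ~([]~p -> ~p), u
2. []~p, u   [~->-rule on 1]
3. p, u   [~->-rule on 1]
4. ~p, u   [[]-rule on 2 via uRu]
Accessibility: uRu
Branch closes: p and ~p both at u.
Every branch of the negation's tableau closes; the branch above is one of them.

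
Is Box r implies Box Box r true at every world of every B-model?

Tableau for the negation not (Box r implies Box Box r):
1. not (Box r implies Box Box r), 0
2. Box r, 0   [neg-implies-rule on 1]
3. not Box Box r, 0   [neg-implies-rule on 1]
4. r, 0   [Box-rule on 2 via 0R0]
5. not Box r, 1   [neg-Box-rule on 3: fresh world 1, 0R1]
6. r, 1   [Box-rule on 2 via 0R1]
7. not r, 2   [neg-Box-rule on 5: fresh world 2, 1R2]
Accessibility: 0R0, 0R1, 1R0, 1R1, 1R2, 2R1, 2R2
The negation has an open branch (countermodel exists).

No, not valid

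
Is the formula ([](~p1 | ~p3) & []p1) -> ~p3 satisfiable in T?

1. ([](~p1 | ~p3) & []p1) -> ~p3, 0
2. ~p3, 0   [->-rule on 1 (branches; this branch)]
Accessibility: 0R0

Satisfiable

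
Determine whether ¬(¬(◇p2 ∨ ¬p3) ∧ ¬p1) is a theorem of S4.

Tableau for the negation ¬(◇p2 ∨ ¬p3) ∧ ¬p1:
1. ¬(◇p2 ∨ ¬p3) ∧ ¬p1, 0
2. ¬(◇p2 ∨ ¬p3), 0   [∧-rule on 1]
3. ¬p1, 0   [∧-rule on 1]
4. ¬◇p2, 0   [¬∨-rule on 2]
5. p3, 0   [¬∨-rule on 2]
6. ¬p2, 0   [¬◇-rule on 4 via 0R0]
Accessibility: 0R0
The negation has an open branch (countermodel exists).

Invalid (countermodel exists)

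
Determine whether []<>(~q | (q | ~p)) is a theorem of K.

No, not valid

Tableau for the negation ~[]<>(~q | (q | ~p)):
1. ~[]<>(~q | (q | ~p)), u
2. ~<>(~q | (q | ~p)), v   [~[]-rule on 1: fresh world v, uRv]
Accessibility: uRv
The negation has an open branch (countermodel exists).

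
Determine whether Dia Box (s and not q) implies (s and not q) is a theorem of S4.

No, not valid

Tableau for the negation not (Dia Box (s and not q) implies (s and not q)):
1. not (Dia Box (s and not q) implies (s and not q)), w0
2. Dia Box (s and not q), w0
3. not (s and not q), w0
4. q, w0
5. Box (s and not q), w1
6. s and not q, w1
7. s, w1
8. not q, w1
Accessibility: w0Rw0, w0Rw1, w1Rw1
The negation has an open branch (countermodel exists).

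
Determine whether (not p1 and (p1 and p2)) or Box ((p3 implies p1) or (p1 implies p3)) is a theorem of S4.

Valid

Tableau for the negation not ((not p1 and (p1 and p2)) or Box ((p3 implies p1) or (p1 implies p3))):
1. not ((not p1 and (p1 and p2)) or Box ((p3 implies p1) or (p1 implies p3))), u
2. not (not p1 and (p1 and p2)), u
3. not Box ((p3 implies p1) or (p1 implies p3)), u
4. not (p1 and p2), u
5. not p2, u
6. not ((p3 implies p1) or (p1 implies p3)), v
7. not (p3 implies p1), v
8. not (p1 implies p3), v
9. p3, v
10. not p1, v
11. p1, v
12. not p3, v
Accessibility: uRu, uRv, vRv
Branch closes: p1 and not p1 both at v.
All branches of the negation close; one closing branch shown above.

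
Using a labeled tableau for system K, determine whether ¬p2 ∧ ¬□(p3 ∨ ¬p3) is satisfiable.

No, unsatisfiable

1. ¬p2 ∧ ¬□(p3 ∨ ¬p3), u
2. ¬p2, u
3. ¬□(p3 ∨ ¬p3), u
4. ¬(p3 ∨ ¬p3), v
5. ¬p3, v
6. p3, v
Accessibility: uRv
Branch closes: p3 and ¬p3 both at v.
(One branch shown.) All branches close.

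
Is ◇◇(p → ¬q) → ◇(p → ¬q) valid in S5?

Tableau for the negation ¬(◇◇(p → ¬q) → ◇(p → ¬q)):
1. ¬(◇◇(p → ¬q) → ◇(p → ¬q)), 0
2. ◇◇(p → ¬q), 0
3. ¬◇(p → ¬q), 0
4. ¬(p → ¬q), 0
5. p, 0
6. q, 0
7. ◇(p → ¬q), 1
8. ¬(p → ¬q), 1
9. p, 1
10. q, 1
11. p → ¬q, 2
12. ¬(p → ¬q), 2
13. p, 2
14. q, 2
15. ¬q, 2
Accessibility: 0R0, 0R1, 0R2, 1R0, 1R1, 1R2, 2R0, 2R1, 2R2
Branch closes: q and ¬q both at 2.
Every branch of the negation's tableau closes; the branch above is one of them.

Yes, valid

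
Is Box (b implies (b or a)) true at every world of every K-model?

Valid in K

Tableau for the negation not Box (b implies (b or a)):
1. not Box (b implies (b or a)), w0
2. not (b implies (b or a)), w1   [neg-Box-rule on 1: fresh world w1, w0Rw1]
3. b, w1   [neg-implies-rule on 2]
4. not (b or a), w1   [neg-implies-rule on 2]
5. not b, w1   [neg-or-rule on 4]
6. not a, w1   [neg-or-rule on 4]
Accessibility: w0Rw1
Branch closes: b and not b both at w1.
Every branch of the negation's tableau closes; the branch above is one of them.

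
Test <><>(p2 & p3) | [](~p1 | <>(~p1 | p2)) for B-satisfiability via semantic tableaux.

1. <><>(p2 & p3) | [](~p1 | <>(~p1 | p2)), u
2. [](~p1 | <>(~p1 | p2)), u
3. ~p1 | <>(~p1 | p2), u
4. <>(~p1 | p2), u
5. ~p1 | p2, v
6. ~p1 | <>(~p1 | p2), v
7. p2, v
8. <>(~p1 | p2), v
9. ~p1 | p2, w
10. p2, w
Accessibility: uRu, uRv, vRu, vRv, vRw, wRv, wRw

Yes, satisfiable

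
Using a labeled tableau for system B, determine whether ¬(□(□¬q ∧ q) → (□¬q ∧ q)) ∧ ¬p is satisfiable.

1. ¬(□(□¬q ∧ q) → (□¬q ∧ q)) ∧ ¬p, w0
2. ¬(□(□¬q ∧ q) → (□¬q ∧ q)), w0
3. ¬p, w0
4. □(□¬q ∧ q), w0
5. ¬(□¬q ∧ q), w0
6. □¬q ∧ q, w0
7. □¬q, w0
8. q, w0
9. ¬q, w0
Accessibility: w0Rw0
Branch closes: q and ¬q both at w0.
All branches of the tableau close; one closing branch shown above.

No, unsatisfiable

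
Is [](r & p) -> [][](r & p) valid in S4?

Tableau for the negation ~([](r & p) -> [][](r & p)):
1. ~([](r & p) -> [][](r & p)), w0
2. [](r & p), w0
3. ~[][](r & p), w0
4. r & p, w0
5. r, w0
6. p, w0
7. ~[](r & p), w1
8. r & p, w1
9. r, w1
10. p, w1
11. ~(r & p), w2
12. r & p, w2
13. r, w2
14. p, w2
15. ~p, w2
Accessibility: w0Rw0, w0Rw1, w0Rw2, w1Rw1, w1Rw2, w2Rw2
Branch closes: p and ~p both at w2.
All branches of the negation close; one closing branch shown above.

Valid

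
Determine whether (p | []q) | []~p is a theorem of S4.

Invalid (countermodel exists)

Tableau for the negation ~((p | []q) | []~p):
1. ~((p | []q) | []~p), u
2. ~(p | []q), u   [~|-rule on 1]
3. ~[]~p, u   [~|-rule on 1]
4. ~p, u   [~|-rule on 2]
5. ~[]q, u   [~|-rule on 2]
6. p, v   [~[]-rule on 3: fresh world v, uRv]
7. ~q, w   [~[]-rule on 5: fresh world w, uRw]
Accessibility: uRu, uRv, uRw, vRv, wRw
The negation has an open branch (countermodel exists).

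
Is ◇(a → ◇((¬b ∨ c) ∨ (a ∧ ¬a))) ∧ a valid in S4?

Tableau for the negation ¬(◇(a → ◇((¬b ∨ c) ∨ (a ∧ ¬a))) ∧ a):
1. ¬(◇(a → ◇((¬b ∨ c) ∨ (a ∧ ¬a))) ∧ a), 0
2. ¬a, 0
Accessibility: 0R0
The negation has an open branch (countermodel exists).

Invalid (countermodel exists)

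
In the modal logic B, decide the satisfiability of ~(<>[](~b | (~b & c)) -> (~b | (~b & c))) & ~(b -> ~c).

No, unsatisfiable

1. ~(<>[](~b | (~b & c)) -> (~b | (~b & c))) & ~(b -> ~c), u
2. ~(<>[](~b | (~b & c)) -> (~b | (~b & c))), u
3. ~(b -> ~c), u
4. <>[](~b | (~b & c)), u
5. ~(~b | (~b & c)), u
6. b, u
7. c, u
8. ~(~b & c), u
9. [](~b | (~b & c)), v
10. ~b | (~b & c), u
11. ~b | (~b & c), v
12. ~b & c, u
13. ~b, u
Accessibility: uRu, uRv, vRu, vRv
Branch closes: b and ~b both at u.
Every branch closes; the branch above is one of them.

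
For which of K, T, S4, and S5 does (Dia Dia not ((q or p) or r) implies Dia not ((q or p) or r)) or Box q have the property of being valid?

S4, S5

S4-tableau for the negation not ((Dia Dia not ((q or p) or r) implies Dia not ((q or p) or r)) or Box q):
1. not ((Dia Dia not ((q or p) or r) implies Dia not ((q or p) or r)) or Box q), 0
2. not (Dia Dia not ((q or p) or r) implies Dia not ((q or p) or r)), 0
3. not Box q, 0
4. Dia Dia not ((q or p) or r), 0
5. not Dia not ((q or p) or r), 0
6. (q or p) or r, 0
7. q or p, 0
8. p, 0
9. not q, 1
10. (q or p) or r, 1
11. q or p, 1
12. p, 1
13. Dia not ((q or p) or r), 2
14. (q or p) or r, 2
15. q or p, 2
16. p, 2
17. not ((q or p) or r), 3
18. not (q or p), 3
19. not r, 3
20. not q, 3
21. not p, 3
22. (q or p) or r, 3
23. q or p, 3
24. p, 3
Accessibility: 0R0, 0R1, 0R2, 0R3, 1R1, 2R2, 2R3, 3R3
Branch closes: p and not p both at 3.
Every branch closes (one shown): valid in S4, hence also in S5 (every theorem of S4 is a theorem of S5).
T-tableau for the negation not ((Dia Dia not ((q or p) or r) implies Dia not ((q or p) or r)) or Box q):
1. not ((Dia Dia not ((q or p) or r) implies Dia not ((q or p) or r)) or Box q), 0
2. not (Dia Dia not ((q or p) or r) implies Dia not ((q or p) or r)), 0
3. not Box q, 0
4. Dia Dia not ((q or p) or r), 0
5. not Dia not ((q or p) or r), 0
6. (q or p) or r, 0
7. r, 0
8. not q, 1
9. (q or p) or r, 1
10. r, 1
11. Dia not ((q or p) or r), 2
12. (q or p) or r, 2
13. r, 2
14. not ((q or p) or r), 3
15. not (q or p), 3
16. not r, 3
17. not q, 3
18. not p, 3
Accessibility: 0R0, 0R1, 0R2, 1R1, 2R2, 2R3, 3R3
Complete open branch: countermodel on a T-frame, so not valid in T, nor in K (the same frame is also a K-frame).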